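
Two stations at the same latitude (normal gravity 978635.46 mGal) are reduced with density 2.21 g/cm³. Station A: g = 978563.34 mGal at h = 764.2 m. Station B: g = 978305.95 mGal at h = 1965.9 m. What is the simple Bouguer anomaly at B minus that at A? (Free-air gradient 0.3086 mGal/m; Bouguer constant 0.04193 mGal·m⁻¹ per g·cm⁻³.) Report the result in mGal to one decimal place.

Δg_SB(A) = 978563.34 − 978635.46 + 0.3086×764.2 − 0.04193×2.21×764.2 = 92.90 mGal
Δg_SB(B) = 978305.95 − 978635.46 + 0.3086×1965.9 − 0.04193×2.21×1965.9 = 95.00 mGal
Difference = 95.00 − (92.90) = 2.10 mGal

2.1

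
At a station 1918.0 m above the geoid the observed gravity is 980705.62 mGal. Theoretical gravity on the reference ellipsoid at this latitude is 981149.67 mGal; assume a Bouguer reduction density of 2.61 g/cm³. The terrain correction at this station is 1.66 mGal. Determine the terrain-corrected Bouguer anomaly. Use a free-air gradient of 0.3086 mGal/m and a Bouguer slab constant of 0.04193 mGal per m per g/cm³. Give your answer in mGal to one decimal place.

Free-air correction = 0.3086 × 1918.0 = 591.89 mGal
Free-air anomaly = 980705.62 − 981149.67 + (591.89) = 147.84 mGal
Bouguer slab correction = 0.04193 × 2.61 × 1918.0 = 209.90 mGal
Simple Bouguer anomaly = 147.84 − (209.90) = -62.06 mGal
Complete Bouguer anomaly = -62.06 + 1.66 = -60.40 mGal

-60.4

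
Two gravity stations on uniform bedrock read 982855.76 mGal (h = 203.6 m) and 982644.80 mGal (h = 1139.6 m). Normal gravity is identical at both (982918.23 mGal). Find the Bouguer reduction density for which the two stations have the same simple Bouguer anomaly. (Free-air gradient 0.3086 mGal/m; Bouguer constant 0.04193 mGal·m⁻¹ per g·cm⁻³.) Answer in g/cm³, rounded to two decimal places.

Δg_obs = 982644.80 − 982855.76 = -210.96 mGal over Δh = 1139.6 − 203.6 = 936.0 m
Equal Bouguer anomalies ⇒ Δg_obs + (0.3086 − 0.04193ρ)·Δh = 0
0.3086 − 0.04193ρ = −Δg_obs/Δh = 0.22538
ρ = (0.3086 − 0.22538) / 0.04193 = 1.98 g/cm³

1.98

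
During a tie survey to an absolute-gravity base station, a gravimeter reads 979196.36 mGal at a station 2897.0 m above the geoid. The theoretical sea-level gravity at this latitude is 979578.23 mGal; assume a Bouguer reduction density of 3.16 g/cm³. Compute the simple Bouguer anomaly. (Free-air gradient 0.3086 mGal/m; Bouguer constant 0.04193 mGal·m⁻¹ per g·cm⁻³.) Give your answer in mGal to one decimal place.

128.3

Free-air correction = 0.3086 × 2897.0 = 894.01 mGal
Free-air anomaly = 979196.36 − 979578.23 + (894.01) = 512.14 mGal
Bouguer slab correction = 0.04193 × 3.16 × 2897.0 = 383.85 mGal
Simple Bouguer anomaly = 512.14 − (383.85) = 128.29 mGal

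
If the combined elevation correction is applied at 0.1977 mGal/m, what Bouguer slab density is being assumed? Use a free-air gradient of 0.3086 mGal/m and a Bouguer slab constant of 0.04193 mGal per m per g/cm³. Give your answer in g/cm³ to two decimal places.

0.1977 = 0.3086 − 0.04193 × ρ
ρ = (0.3086 − 0.1977) / 0.04193 = 2.64 g/cm³

2.64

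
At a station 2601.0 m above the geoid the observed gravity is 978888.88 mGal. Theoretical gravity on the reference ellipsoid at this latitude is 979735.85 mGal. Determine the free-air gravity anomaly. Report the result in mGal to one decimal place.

Free-air correction = 0.3086 × 2601.0 = 802.67 mGal
Free-air anomaly = 978888.88 − 979735.85 + (802.67) = -44.30 mGal

-44.3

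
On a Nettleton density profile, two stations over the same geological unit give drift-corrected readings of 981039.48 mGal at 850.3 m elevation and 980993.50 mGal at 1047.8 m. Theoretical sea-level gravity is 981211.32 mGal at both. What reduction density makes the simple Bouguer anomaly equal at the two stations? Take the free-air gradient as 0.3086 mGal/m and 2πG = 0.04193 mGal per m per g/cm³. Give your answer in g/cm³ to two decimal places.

1.81

Δg_obs = 980993.50 − 981039.48 = -45.98 mGal over Δh = 1047.8 − 850.3 = 197.5 m
Equal Bouguer anomalies ⇒ Δg_obs + (0.3086 − 0.04193ρ)·Δh = 0
0.3086 − 0.04193ρ = −Δg_obs/Δh = 0.23281
ρ = (0.3086 − 0.23281) / 0.04193 = 1.81 g/cm³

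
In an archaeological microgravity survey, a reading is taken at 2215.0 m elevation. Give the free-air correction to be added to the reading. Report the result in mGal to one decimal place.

683.5

Free-air correction = 0.3086 × 2215.0 = 683.5 mGal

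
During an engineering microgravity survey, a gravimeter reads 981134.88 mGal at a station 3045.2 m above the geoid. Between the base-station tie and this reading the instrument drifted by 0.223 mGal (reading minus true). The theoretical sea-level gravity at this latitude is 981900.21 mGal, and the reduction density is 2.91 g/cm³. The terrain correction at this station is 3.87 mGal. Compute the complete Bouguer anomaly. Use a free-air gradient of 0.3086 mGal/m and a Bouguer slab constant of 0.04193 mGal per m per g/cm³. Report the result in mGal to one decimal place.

-193.5

Drift-corrected reading = 981134.88 − (0.223) = 981134.657 mGal
Free-air correction = 0.3086 × 3045.2 = 939.75 mGal
Free-air anomaly = 981134.657 − 981900.21 + (939.75) = 174.197 mGal
Bouguer slab correction = 0.04193 × 2.91 × 3045.2 = 371.56 mGal
Simple Bouguer anomaly = 174.197 − (371.56) = -197.363 mGal
Complete Bouguer anomaly = -197.363 + 3.87 = -193.493 mGal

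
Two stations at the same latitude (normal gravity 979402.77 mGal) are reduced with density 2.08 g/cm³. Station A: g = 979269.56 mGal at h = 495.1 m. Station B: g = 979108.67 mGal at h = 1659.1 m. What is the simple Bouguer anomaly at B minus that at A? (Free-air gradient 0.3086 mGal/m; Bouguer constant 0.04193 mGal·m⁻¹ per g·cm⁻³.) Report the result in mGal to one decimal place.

Δg_SB(A) = 979269.56 − 979402.77 + 0.3086×495.1 − 0.04193×2.08×495.1 = -23.60 mGal
Δg_SB(B) = 979108.67 − 979402.77 + 0.3086×1659.1 − 0.04193×2.08×1659.1 = 73.20 mGal
Difference = 73.20 − (-23.60) = 96.80 mGal

96.8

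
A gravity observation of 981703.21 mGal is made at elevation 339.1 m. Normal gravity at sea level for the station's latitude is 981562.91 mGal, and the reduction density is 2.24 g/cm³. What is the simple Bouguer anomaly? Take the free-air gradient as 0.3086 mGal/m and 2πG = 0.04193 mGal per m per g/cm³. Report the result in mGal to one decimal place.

Free-air correction = 0.3086 × 339.1 = 104.65 mGal
Free-air anomaly = 981703.21 − 981562.91 + (104.65) = 244.95 mGal
Bouguer slab correction = 0.04193 × 2.24 × 339.1 = 31.85 mGal
Simple Bouguer anomaly = 244.95 − (31.85) = 213.10 mGal

213.1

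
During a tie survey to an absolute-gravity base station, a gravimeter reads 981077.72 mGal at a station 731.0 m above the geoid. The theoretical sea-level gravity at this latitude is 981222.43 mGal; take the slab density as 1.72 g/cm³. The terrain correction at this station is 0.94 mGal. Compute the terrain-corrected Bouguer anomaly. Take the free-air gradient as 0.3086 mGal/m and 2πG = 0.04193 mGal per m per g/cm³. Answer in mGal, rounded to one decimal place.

Free-air correction = 0.3086 × 731.0 = 225.59 mGal
Free-air anomaly = 981077.72 − 981222.43 + (225.59) = 80.88 mGal
Bouguer slab correction = 0.04193 × 1.72 × 731.0 = 52.72 mGal
Simple Bouguer anomaly = 80.88 − (52.72) = 28.16 mGal
Complete Bouguer anomaly = 28.16 + 0.94 = 29.10 mGal

29.1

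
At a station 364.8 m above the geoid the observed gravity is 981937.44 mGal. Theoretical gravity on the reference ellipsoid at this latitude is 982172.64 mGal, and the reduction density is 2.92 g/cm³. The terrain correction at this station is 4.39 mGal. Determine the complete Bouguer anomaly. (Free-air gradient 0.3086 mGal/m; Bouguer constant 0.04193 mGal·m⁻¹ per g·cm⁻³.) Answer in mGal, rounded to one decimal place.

Free-air correction = 0.3086 × 364.8 = 112.58 mGal
Free-air anomaly = 981937.44 − 982172.64 + (112.58) = -122.62 mGal
Bouguer slab correction = 0.04193 × 2.92 × 364.8 = 44.66 mGal
Simple Bouguer anomaly = -122.62 − (44.66) = -167.28 mGal
Complete Bouguer anomaly = -167.28 + 4.39 = -162.89 mGal

-162.9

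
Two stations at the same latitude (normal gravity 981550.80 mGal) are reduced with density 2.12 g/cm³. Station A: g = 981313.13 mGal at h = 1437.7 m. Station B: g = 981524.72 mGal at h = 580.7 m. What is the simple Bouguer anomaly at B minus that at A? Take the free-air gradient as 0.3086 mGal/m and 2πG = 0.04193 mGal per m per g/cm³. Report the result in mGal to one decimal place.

Δg_SB(A) = 981313.13 − 981550.80 + 0.3086×1437.7 − 0.04193×2.12×1437.7 = 78.20 mGal
Δg_SB(B) = 981524.72 − 981550.80 + 0.3086×580.7 − 0.04193×2.12×580.7 = 101.50 mGal
Difference = 101.50 − (78.20) = 23.30 mGal

23.3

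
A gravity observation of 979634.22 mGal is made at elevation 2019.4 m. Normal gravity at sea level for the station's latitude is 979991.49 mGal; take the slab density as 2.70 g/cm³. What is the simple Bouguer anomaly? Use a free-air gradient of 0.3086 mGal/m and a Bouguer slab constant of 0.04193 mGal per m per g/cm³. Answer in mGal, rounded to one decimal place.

Free-air correction = 0.3086 × 2019.4 = 623.19 mGal
Free-air anomaly = 979634.22 − 979991.49 + (623.19) = 265.92 mGal
Bouguer slab correction = 0.04193 × 2.70 × 2019.4 = 228.62 mGal
Simple Bouguer anomaly = 265.92 − (228.62) = 37.30 mGal

37.3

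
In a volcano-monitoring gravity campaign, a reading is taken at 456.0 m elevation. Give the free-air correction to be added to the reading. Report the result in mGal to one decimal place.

140.7

Free-air correction = 0.3086 × 456.0 = 140.7 mGal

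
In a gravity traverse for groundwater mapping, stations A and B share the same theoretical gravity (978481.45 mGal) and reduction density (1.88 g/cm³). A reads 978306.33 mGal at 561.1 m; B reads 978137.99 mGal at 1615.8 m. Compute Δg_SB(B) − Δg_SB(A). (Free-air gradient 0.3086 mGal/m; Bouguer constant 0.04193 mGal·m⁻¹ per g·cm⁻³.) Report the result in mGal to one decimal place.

Δg_SB(A) = 978306.33 − 978481.45 + 0.3086×561.1 − 0.04193×1.88×561.1 = -46.20 mGal
Δg_SB(B) = 978137.99 − 978481.45 + 0.3086×1615.8 − 0.04193×1.88×1615.8 = 27.80 mGal
Difference = 27.80 − (-46.20) = 74.00 mGal

74.0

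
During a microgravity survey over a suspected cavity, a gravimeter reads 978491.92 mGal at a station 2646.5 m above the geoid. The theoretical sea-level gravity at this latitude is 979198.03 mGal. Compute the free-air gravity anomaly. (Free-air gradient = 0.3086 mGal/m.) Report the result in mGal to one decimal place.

110.6

Free-air correction = 0.3086 × 2646.5 = 816.71 mGal
Free-air anomaly = 978491.92 − 979198.03 + (816.71) = 110.60 mGal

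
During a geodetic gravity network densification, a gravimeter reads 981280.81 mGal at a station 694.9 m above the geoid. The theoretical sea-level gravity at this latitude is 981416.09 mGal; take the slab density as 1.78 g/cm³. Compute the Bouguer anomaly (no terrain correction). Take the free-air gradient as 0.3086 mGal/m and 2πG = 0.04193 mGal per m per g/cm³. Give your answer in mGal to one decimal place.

Free-air correction = 0.3086 × 694.9 = 214.45 mGal
Free-air anomaly = 981280.81 − 981416.09 + (214.45) = 79.17 mGal
Bouguer slab correction = 0.04193 × 1.78 × 694.9 = 51.86 mGal
Simple Bouguer anomaly = 79.17 − (51.86) = 27.31 mGal

27.3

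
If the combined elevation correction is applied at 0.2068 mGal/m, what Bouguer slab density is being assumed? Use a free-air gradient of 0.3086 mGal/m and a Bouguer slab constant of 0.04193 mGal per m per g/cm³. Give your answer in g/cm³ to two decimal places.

2.43

0.2068 = 0.3086 − 0.04193 × ρ
ρ = (0.3086 − 0.2068) / 0.04193 = 2.43 g/cm³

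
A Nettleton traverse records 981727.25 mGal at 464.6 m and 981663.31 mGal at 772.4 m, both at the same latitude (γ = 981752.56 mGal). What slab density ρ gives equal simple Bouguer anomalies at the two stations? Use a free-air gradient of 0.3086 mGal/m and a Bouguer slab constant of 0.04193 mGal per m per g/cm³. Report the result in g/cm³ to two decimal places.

Δg_obs = 981663.31 − 981727.25 = -63.94 mGal over Δh = 772.4 − 464.6 = 307.8 m
Equal Bouguer anomalies ⇒ Δg_obs + (0.3086 − 0.04193ρ)·Δh = 0
0.3086 − 0.04193ρ = −Δg_obs/Δh = 0.20773
ρ = (0.3086 − 0.20773) / 0.04193 = 2.41 g/cm³

2.41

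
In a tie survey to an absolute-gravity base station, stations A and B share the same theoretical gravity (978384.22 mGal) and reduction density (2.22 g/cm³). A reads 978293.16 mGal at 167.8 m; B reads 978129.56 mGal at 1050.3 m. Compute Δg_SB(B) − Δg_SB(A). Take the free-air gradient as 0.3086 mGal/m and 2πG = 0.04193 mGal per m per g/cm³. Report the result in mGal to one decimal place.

26.6

Δg_SB(A) = 978293.16 − 978384.22 + 0.3086×167.8 − 0.04193×2.22×167.8 = -54.90 mGal
Δg_SB(B) = 978129.56 − 978384.22 + 0.3086×1050.3 − 0.04193×2.22×1050.3 = -28.30 mGal
Difference = -28.30 − (-54.90) = 26.60 mGal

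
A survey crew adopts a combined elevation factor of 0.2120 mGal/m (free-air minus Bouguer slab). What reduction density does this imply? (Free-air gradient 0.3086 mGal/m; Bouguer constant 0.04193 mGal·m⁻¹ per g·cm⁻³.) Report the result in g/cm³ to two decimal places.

2.30

0.2120 = 0.3086 − 0.04193 × ρ
ρ = (0.3086 − 0.2120) / 0.04193 = 2.30 g/cm³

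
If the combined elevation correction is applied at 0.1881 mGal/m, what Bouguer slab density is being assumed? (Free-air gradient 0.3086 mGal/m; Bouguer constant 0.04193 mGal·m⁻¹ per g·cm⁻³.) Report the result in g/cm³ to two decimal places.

2.87

0.1881 = 0.3086 − 0.04193 × ρ
ρ = (0.3086 − 0.1881) / 0.04193 = 2.87 g/cm³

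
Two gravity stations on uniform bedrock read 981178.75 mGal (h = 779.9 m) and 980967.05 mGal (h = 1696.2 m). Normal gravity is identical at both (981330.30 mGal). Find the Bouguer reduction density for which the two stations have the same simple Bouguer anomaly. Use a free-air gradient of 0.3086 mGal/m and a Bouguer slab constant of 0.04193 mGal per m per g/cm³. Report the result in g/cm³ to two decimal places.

Δg_obs = 980967.05 − 981178.75 = -211.70 mGal over Δh = 1696.2 − 779.9 = 916.3 m
Equal Bouguer anomalies ⇒ Δg_obs + (0.3086 − 0.04193ρ)·Δh = 0
0.3086 − 0.04193ρ = −Δg_obs/Δh = 0.23104
ρ = (0.3086 − 0.23104) / 0.04193 = 1.85 g/cm³

1.85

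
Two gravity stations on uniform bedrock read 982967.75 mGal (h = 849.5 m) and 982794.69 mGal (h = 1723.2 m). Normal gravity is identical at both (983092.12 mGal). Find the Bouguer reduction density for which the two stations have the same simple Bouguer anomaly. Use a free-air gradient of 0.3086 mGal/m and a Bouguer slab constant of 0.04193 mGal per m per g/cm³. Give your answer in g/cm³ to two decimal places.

Δg_obs = 982794.69 − 982967.75 = -173.06 mGal over Δh = 1723.2 − 849.5 = 873.7 m
Equal Bouguer anomalies ⇒ Δg_obs + (0.3086 − 0.04193ρ)·Δh = 0
0.3086 − 0.04193ρ = −Δg_obs/Δh = 0.19808
ρ = (0.3086 − 0.19808) / 0.04193 = 2.64 g/cm³

2.64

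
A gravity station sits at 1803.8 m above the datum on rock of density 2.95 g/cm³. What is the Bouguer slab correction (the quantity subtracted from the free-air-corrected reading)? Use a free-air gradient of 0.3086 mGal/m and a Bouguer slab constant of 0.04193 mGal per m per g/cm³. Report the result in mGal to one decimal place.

223.1

Bouguer slab correction = 0.04193 × 2.95 × 1803.8 = 223.1 mGal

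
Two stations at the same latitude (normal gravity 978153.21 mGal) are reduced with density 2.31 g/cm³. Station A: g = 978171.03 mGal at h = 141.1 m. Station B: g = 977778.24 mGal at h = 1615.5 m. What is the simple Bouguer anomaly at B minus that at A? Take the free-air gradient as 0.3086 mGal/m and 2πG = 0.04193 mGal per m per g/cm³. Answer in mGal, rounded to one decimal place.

-80.6

Δg_SB(A) = 978171.03 − 978153.21 + 0.3086×141.1 − 0.04193×2.31×141.1 = 47.70 mGal
Δg_SB(B) = 977778.24 − 978153.21 + 0.3086×1615.5 − 0.04193×2.31×1615.5 = -32.90 mGal
Difference = -32.90 − (47.70) = -80.60 mGal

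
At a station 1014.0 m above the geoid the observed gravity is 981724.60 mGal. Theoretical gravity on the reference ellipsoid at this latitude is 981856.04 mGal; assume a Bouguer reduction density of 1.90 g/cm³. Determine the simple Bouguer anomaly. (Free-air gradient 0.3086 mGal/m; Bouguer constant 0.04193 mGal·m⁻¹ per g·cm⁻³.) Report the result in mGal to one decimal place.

100.7

Free-air correction = 0.3086 × 1014.0 = 312.92 mGal
Free-air anomaly = 981724.60 − 981856.04 + (312.92) = 181.48 mGal
Bouguer slab correction = 0.04193 × 1.90 × 1014.0 = 80.78 mGal
Simple Bouguer anomaly = 181.48 − (80.78) = 100.70 mGal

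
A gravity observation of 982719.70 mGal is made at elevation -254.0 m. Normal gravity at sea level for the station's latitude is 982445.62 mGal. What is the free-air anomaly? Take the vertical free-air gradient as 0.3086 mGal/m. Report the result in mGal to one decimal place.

195.7

Free-air correction = 0.3086 × -254.0 = -78.38 mGal
Free-air anomaly = 982719.70 − 982445.62 + (-78.38) = 195.70 mGal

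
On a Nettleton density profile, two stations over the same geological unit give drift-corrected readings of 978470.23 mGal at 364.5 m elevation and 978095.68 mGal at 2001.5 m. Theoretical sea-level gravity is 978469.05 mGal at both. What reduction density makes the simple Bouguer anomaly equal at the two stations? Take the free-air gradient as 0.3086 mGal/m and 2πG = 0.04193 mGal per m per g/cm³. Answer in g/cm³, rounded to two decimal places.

1.90

Δg_obs = 978095.68 − 978470.23 = -374.55 mGal over Δh = 2001.5 − 364.5 = 1637.0 m
Equal Bouguer anomalies ⇒ Δg_obs + (0.3086 − 0.04193ρ)·Δh = 0
0.3086 − 0.04193ρ = −Δg_obs/Δh = 0.22880
ρ = (0.3086 − 0.22880) / 0.04193 = 1.90 g/cm³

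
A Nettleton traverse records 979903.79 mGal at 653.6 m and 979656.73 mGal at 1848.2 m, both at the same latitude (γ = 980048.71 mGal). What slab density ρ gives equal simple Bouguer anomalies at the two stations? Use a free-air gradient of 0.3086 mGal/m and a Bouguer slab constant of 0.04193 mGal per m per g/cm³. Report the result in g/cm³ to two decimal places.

2.43

Δg_obs = 979656.73 − 979903.79 = -247.06 mGal over Δh = 1848.2 − 653.6 = 1194.6 m
Equal Bouguer anomalies ⇒ Δg_obs + (0.3086 − 0.04193ρ)·Δh = 0
0.3086 − 0.04193ρ = −Δg_obs/Δh = 0.20681
ρ = (0.3086 − 0.20681) / 0.04193 = 2.43 g/cm³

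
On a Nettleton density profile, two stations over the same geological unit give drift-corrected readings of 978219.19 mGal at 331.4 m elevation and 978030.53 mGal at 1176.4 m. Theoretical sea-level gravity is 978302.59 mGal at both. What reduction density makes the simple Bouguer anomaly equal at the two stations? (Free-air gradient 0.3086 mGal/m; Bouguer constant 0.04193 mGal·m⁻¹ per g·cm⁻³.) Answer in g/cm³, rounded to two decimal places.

Δg_obs = 978030.53 − 978219.19 = -188.66 mGal over Δh = 1176.4 − 331.4 = 845.0 m
Equal Bouguer anomalies ⇒ Δg_obs + (0.3086 − 0.04193ρ)·Δh = 0
0.3086 − 0.04193ρ = −Δg_obs/Δh = 0.22327
ρ = (0.3086 − 0.22327) / 0.04193 = 2.04 g/cm³

2.04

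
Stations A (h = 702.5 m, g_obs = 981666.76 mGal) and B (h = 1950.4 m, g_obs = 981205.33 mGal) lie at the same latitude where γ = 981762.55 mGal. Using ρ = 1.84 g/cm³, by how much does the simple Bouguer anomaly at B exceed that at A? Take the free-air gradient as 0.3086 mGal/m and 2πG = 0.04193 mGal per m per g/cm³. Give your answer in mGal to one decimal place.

Δg_SB(A) = 981666.76 − 981762.55 + 0.3086×702.5 − 0.04193×1.84×702.5 = 66.80 mGal
Δg_SB(B) = 981205.33 − 981762.55 + 0.3086×1950.4 − 0.04193×1.84×1950.4 = -105.80 mGal
Difference = -105.80 − (66.80) = -172.60 mGal

-172.6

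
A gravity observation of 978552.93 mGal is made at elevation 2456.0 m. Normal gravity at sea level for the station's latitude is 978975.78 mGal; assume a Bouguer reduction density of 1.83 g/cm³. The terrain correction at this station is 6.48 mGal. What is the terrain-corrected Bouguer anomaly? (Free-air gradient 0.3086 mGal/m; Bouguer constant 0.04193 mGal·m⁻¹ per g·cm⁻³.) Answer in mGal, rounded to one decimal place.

Free-air correction = 0.3086 × 2456.0 = 757.92 mGal
Free-air anomaly = 978552.93 − 978975.78 + (757.92) = 335.07 mGal
Bouguer slab correction = 0.04193 × 1.83 × 2456.0 = 188.45 mGal
Simple Bouguer anomaly = 335.07 − (188.45) = 146.62 mGal
Complete Bouguer anomaly = 146.62 + 6.48 = 153.10 mGal

153.1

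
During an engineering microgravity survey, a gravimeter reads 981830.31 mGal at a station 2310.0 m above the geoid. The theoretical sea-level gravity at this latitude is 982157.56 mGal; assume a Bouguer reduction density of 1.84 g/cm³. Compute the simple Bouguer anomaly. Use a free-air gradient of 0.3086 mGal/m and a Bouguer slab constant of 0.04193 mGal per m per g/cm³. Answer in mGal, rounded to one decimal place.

Free-air correction = 0.3086 × 2310.0 = 712.87 mGal
Free-air anomaly = 981830.31 − 982157.56 + (712.87) = 385.62 mGal
Bouguer slab correction = 0.04193 × 1.84 × 2310.0 = 178.22 mGal
Simple Bouguer anomaly = 385.62 − (178.22) = 207.40 mGal

207.4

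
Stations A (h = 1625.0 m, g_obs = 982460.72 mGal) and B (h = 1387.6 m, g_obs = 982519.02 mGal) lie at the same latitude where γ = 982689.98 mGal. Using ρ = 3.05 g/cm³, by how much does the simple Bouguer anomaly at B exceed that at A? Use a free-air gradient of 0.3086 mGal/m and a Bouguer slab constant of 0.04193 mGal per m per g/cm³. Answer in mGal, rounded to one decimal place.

15.4

Δg_SB(A) = 982460.72 − 982689.98 + 0.3086×1625.0 − 0.04193×3.05×1625.0 = 64.40 mGal
Δg_SB(B) = 982519.02 − 982689.98 + 0.3086×1387.6 − 0.04193×3.05×1387.6 = 79.80 mGal
Difference = 79.80 − (64.40) = 15.40 mGal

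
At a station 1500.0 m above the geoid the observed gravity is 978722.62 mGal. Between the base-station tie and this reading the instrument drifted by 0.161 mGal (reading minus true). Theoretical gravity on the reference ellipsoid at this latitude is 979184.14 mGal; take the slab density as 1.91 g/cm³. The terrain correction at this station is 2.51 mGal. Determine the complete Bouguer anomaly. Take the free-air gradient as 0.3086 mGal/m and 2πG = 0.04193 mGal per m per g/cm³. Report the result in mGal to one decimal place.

Drift-corrected reading = 978722.62 − (0.161) = 978722.459 mGal
Free-air correction = 0.3086 × 1500.0 = 462.90 mGal
Free-air anomaly = 978722.459 − 979184.14 + (462.90) = 1.219 mGal
Bouguer slab correction = 0.04193 × 1.91 × 1500.0 = 120.13 mGal
Simple Bouguer anomaly = 1.219 − (120.13) = -118.911 mGal
Complete Bouguer anomaly = -118.911 + 2.51 = -116.401 mGal

-116.4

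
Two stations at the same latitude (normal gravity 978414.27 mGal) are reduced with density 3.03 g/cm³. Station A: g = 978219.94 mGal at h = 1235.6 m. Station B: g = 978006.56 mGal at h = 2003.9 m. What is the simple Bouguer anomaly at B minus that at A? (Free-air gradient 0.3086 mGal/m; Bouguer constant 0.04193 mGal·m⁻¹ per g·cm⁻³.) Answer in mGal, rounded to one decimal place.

-73.9

Δg_SB(A) = 978219.94 − 978414.27 + 0.3086×1235.6 − 0.04193×3.03×1235.6 = 30.00 mGal
Δg_SB(B) = 978006.56 − 978414.27 + 0.3086×2003.9 − 0.04193×3.03×2003.9 = -43.90 mGal
Difference = -43.90 − (30.00) = -73.90 mGal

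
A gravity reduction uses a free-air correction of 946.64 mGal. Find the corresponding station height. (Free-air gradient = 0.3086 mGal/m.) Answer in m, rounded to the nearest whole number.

h = 946.64 / 0.3086 = 3067.53 m

3068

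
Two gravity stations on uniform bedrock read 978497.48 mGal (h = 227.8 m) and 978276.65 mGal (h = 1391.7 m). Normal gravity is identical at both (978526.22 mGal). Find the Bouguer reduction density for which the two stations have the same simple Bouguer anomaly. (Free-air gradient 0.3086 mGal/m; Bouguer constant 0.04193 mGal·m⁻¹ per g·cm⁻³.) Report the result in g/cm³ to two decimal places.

Δg_obs = 978276.65 − 978497.48 = -220.83 mGal over Δh = 1391.7 − 227.8 = 1163.9 m
Equal Bouguer anomalies ⇒ Δg_obs + (0.3086 − 0.04193ρ)·Δh = 0
0.3086 − 0.04193ρ = −Δg_obs/Δh = 0.18973
ρ = (0.3086 − 0.18973) / 0.04193 = 2.83 g/cm³

2.83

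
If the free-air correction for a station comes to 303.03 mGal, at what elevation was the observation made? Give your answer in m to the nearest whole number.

982

h = 303.03 / 0.3086 = 981.95 m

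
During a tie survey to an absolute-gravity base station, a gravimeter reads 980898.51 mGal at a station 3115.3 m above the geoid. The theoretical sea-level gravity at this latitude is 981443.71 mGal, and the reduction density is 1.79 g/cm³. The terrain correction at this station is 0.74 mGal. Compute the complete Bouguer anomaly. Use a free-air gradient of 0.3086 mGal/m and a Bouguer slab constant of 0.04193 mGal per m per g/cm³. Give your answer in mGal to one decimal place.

Free-air correction = 0.3086 × 3115.3 = 961.38 mGal
Free-air anomaly = 980898.51 − 981443.71 + (961.38) = 416.18 mGal
Bouguer slab correction = 0.04193 × 1.79 × 3115.3 = 233.82 mGal
Simple Bouguer anomaly = 416.18 − (233.82) = 182.36 mGal
Complete Bouguer anomaly = 182.36 + 0.74 = 183.10 mGal

183.1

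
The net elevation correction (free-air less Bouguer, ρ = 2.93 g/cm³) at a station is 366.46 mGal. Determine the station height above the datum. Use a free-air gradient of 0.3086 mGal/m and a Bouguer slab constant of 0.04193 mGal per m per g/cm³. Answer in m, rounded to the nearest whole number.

Combined gradient = 0.3086 − 0.04193 × 2.93 = 0.1857451 mGal/m
h = 366.46 / 0.1857451 = 1972.92 m

1973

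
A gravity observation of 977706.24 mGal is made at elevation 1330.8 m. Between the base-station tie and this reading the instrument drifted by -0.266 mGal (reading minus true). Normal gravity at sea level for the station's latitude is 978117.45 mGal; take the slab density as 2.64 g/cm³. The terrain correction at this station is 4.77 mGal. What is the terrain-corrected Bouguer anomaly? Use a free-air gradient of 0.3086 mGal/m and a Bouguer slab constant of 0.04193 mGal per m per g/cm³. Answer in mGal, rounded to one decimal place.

Drift-corrected reading = 977706.24 − (-0.266) = 977706.506 mGal
Free-air correction = 0.3086 × 1330.8 = 410.68 mGal
Free-air anomaly = 977706.506 − 978117.45 + (410.68) = -0.264 mGal
Bouguer slab correction = 0.04193 × 2.64 × 1330.8 = 147.31 mGal
Simple Bouguer anomaly = -0.264 − (147.31) = -147.574 mGal
Complete Bouguer anomaly = -147.574 + 4.77 = -142.804 mGal

-142.8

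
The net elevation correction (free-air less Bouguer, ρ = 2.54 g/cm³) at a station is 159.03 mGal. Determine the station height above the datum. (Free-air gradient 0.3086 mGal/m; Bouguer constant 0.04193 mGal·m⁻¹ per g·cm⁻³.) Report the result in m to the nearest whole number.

Combined gradient = 0.3086 − 0.04193 × 2.54 = 0.2020978 mGal/m
h = 159.03 / 0.2020978 = 786.90 m

787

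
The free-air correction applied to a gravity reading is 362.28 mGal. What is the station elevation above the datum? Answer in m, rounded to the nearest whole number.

h = 362.28 / 0.3086 = 1173.95 m

1174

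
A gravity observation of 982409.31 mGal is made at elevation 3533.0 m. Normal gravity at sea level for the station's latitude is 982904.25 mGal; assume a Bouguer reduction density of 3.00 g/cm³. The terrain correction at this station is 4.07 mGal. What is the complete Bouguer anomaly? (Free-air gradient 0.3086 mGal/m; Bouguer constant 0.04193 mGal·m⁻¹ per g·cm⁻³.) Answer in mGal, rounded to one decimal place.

155.0

Free-air correction = 0.3086 × 3533.0 = 1090.28 mGal
Free-air anomaly = 982409.31 − 982904.25 + (1090.28) = 595.34 mGal
Bouguer slab correction = 0.04193 × 3.00 × 3533.0 = 444.42 mGal
Simple Bouguer anomaly = 595.34 − (444.42) = 150.92 mGal
Complete Bouguer anomaly = 150.92 + 4.07 = 154.99 mGal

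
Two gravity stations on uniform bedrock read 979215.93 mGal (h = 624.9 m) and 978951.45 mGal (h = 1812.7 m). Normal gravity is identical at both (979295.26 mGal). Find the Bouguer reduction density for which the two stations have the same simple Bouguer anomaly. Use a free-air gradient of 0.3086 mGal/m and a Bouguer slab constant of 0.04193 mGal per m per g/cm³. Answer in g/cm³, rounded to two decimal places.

2.05

Δg_obs = 978951.45 − 979215.93 = -264.48 mGal over Δh = 1812.7 − 624.9 = 1187.8 m
Equal Bouguer anomalies ⇒ Δg_obs + (0.3086 − 0.04193ρ)·Δh = 0
0.3086 − 0.04193ρ = −Δg_obs/Δh = 0.22266
ρ = (0.3086 − 0.22266) / 0.04193 = 2.05 g/cm³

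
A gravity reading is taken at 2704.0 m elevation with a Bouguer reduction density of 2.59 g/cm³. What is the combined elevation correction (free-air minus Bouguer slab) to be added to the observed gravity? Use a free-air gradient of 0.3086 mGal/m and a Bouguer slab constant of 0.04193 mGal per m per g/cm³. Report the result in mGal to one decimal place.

540.8

Combined gradient = 0.3086 − 0.04193 × 2.59 = 0.2000013 mGal/m
Combined elevation correction = 0.2000013 × 2704.0 = 540.8 mGal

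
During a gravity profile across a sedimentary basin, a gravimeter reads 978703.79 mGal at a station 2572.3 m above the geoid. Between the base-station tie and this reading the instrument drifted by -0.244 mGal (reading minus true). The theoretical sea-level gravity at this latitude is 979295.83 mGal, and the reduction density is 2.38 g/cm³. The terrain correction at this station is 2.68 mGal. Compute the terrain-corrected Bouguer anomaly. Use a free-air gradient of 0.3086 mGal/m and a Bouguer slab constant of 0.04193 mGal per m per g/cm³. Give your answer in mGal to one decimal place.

-52.0

Drift-corrected reading = 978703.79 − (-0.244) = 978704.034 mGal
Free-air correction = 0.3086 × 2572.3 = 793.81 mGal
Free-air anomaly = 978704.034 − 979295.83 + (793.81) = 202.014 mGal
Bouguer slab correction = 0.04193 × 2.38 × 2572.3 = 256.70 mGal
Simple Bouguer anomaly = 202.014 − (256.70) = -54.686 mGal
Complete Bouguer anomaly = -54.686 + 2.68 = -52.006 mGal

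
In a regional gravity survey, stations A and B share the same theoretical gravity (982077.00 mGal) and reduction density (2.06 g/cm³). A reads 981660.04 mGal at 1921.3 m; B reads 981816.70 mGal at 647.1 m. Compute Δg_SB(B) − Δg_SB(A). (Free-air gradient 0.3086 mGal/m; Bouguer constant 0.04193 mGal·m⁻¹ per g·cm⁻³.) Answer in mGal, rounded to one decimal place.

Δg_SB(A) = 981660.04 − 982077.00 + 0.3086×1921.3 − 0.04193×2.06×1921.3 = 10.00 mGal
Δg_SB(B) = 981816.70 − 982077.00 + 0.3086×647.1 − 0.04193×2.06×647.1 = -116.50 mGal
Difference = -116.50 − (10.00) = -126.50 mGal

-126.5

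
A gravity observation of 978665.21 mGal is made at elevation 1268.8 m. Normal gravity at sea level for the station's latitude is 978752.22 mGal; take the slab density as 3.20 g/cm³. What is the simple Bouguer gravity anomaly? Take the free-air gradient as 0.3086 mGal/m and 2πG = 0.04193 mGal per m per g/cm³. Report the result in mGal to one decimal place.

Free-air correction = 0.3086 × 1268.8 = 391.55 mGal
Free-air anomaly = 978665.21 − 978752.22 + (391.55) = 304.54 mGal
Bouguer slab correction = 0.04193 × 3.20 × 1268.8 = 170.24 mGal
Simple Bouguer anomaly = 304.54 − (170.24) = 134.30 mGal

134.3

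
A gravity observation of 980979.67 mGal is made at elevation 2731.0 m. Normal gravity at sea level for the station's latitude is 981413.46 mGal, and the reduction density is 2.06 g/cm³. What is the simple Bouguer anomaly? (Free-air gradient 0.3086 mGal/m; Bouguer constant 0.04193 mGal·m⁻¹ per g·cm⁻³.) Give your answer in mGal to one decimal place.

173.1

Free-air correction = 0.3086 × 2731.0 = 842.79 mGal
Free-air anomaly = 980979.67 − 981413.46 + (842.79) = 409.00 mGal
Bouguer slab correction = 0.04193 × 2.06 × 2731.0 = 235.89 mGal
Simple Bouguer anomaly = 409.00 − (235.89) = 173.11 mGal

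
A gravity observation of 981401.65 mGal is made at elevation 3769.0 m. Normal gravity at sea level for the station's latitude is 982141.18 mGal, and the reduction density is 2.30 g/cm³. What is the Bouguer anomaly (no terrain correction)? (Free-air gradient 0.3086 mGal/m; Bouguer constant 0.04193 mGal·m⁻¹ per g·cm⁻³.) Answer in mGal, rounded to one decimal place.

Free-air correction = 0.3086 × 3769.0 = 1163.11 mGal
Free-air anomaly = 981401.65 − 982141.18 + (1163.11) = 423.58 mGal
Bouguer slab correction = 0.04193 × 2.30 × 3769.0 = 363.48 mGal
Simple Bouguer anomaly = 423.58 − (363.48) = 60.10 mGal

60.1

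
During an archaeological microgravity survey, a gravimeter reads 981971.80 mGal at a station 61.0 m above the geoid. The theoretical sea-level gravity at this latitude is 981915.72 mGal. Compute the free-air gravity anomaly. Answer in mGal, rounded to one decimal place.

Free-air correction = 0.3086 × 61.0 = 18.82 mGal
Free-air anomaly = 981971.80 − 981915.72 + (18.82) = 74.90 mGal

74.9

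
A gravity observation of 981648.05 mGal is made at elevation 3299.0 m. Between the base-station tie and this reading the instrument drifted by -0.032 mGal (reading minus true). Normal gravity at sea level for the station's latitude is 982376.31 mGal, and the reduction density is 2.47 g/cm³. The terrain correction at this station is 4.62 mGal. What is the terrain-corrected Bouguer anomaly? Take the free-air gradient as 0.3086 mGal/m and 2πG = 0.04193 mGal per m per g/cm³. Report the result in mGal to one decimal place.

-47.2

Drift-corrected reading = 981648.05 − (-0.032) = 981648.082 mGal
Free-air correction = 0.3086 × 3299.0 = 1018.07 mGal
Free-air anomaly = 981648.082 − 982376.31 + (1018.07) = 289.842 mGal
Bouguer slab correction = 0.04193 × 2.47 × 3299.0 = 341.67 mGal
Simple Bouguer anomaly = 289.842 − (341.67) = -51.828 mGal
Complete Bouguer anomaly = -51.828 + 4.62 = -47.208 mGal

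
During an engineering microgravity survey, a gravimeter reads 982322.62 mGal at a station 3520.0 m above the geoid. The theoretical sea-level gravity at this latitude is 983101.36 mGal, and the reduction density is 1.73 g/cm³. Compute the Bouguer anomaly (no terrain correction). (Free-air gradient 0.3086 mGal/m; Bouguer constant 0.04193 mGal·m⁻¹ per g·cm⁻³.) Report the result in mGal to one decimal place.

Free-air correction = 0.3086 × 3520.0 = 1086.27 mGal
Free-air anomaly = 982322.62 − 983101.36 + (1086.27) = 307.53 mGal
Bouguer slab correction = 0.04193 × 1.73 × 3520.0 = 255.34 mGal
Simple Bouguer anomaly = 307.53 − (255.34) = 52.19 mGal

52.2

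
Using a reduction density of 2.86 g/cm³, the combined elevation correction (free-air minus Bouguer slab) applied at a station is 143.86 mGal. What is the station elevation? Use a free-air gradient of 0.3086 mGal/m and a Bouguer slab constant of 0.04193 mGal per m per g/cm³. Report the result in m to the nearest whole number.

762

Combined gradient = 0.3086 − 0.04193 × 2.86 = 0.1886802 mGal/m
h = 143.86 / 0.1886802 = 762.45 m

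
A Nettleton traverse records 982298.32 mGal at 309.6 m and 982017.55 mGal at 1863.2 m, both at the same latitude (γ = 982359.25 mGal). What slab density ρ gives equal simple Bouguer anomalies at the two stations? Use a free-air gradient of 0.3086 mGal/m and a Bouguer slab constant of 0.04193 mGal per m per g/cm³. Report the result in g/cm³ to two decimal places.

Δg_obs = 982017.55 − 982298.32 = -280.77 mGal over Δh = 1863.2 − 309.6 = 1553.6 m
Equal Bouguer anomalies ⇒ Δg_obs + (0.3086 − 0.04193ρ)·Δh = 0
0.3086 − 0.04193ρ = −Δg_obs/Δh = 0.18072
ρ = (0.3086 − 0.18072) / 0.04193 = 3.05 g/cm³

3.05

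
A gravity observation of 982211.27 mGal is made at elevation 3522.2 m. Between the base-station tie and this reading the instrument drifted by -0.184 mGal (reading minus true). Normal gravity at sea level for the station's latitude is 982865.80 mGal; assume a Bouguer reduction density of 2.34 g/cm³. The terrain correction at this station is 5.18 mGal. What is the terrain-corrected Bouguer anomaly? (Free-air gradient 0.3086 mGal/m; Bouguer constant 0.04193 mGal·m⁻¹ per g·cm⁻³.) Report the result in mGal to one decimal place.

Drift-corrected reading = 982211.27 − (-0.184) = 982211.454 mGal
Free-air correction = 0.3086 × 3522.2 = 1086.95 mGal
Free-air anomaly = 982211.454 − 982865.80 + (1086.95) = 432.604 mGal
Bouguer slab correction = 0.04193 × 2.34 × 3522.2 = 345.58 mGal
Simple Bouguer anomaly = 432.604 − (345.58) = 87.024 mGal
Complete Bouguer anomaly = 87.024 + 5.18 = 92.204 mGal

92.2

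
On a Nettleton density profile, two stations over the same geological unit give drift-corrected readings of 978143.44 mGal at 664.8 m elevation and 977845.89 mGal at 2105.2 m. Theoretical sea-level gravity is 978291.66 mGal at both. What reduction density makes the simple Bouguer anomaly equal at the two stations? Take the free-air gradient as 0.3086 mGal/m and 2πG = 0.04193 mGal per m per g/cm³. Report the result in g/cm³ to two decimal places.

2.43

Δg_obs = 977845.89 − 978143.44 = -297.55 mGal over Δh = 2105.2 − 664.8 = 1440.4 m
Equal Bouguer anomalies ⇒ Δg_obs + (0.3086 − 0.04193ρ)·Δh = 0
0.3086 − 0.04193ρ = −Δg_obs/Δh = 0.20657
ρ = (0.3086 − 0.20657) / 0.04193 = 2.43 g/cm³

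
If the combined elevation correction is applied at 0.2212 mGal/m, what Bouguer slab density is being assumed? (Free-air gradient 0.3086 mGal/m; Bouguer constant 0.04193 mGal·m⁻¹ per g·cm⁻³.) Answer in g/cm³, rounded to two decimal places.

0.2212 = 0.3086 − 0.04193 × ρ
ρ = (0.3086 − 0.2212) / 0.04193 = 2.08 g/cm³

2.08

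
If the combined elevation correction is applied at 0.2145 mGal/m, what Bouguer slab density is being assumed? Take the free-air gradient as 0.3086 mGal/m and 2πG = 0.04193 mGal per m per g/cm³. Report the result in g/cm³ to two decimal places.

2.24

0.2145 = 0.3086 − 0.04193 × ρ
ρ = (0.3086 − 0.2145) / 0.04193 = 2.24 g/cm³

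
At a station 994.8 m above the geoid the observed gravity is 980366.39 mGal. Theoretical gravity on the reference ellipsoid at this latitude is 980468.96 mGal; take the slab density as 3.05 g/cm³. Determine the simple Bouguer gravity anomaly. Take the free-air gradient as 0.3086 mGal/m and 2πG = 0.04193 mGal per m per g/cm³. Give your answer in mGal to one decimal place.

77.2

Free-air correction = 0.3086 × 994.8 = 307.00 mGal
Free-air anomaly = 980366.39 − 980468.96 + (307.00) = 204.43 mGal
Bouguer slab correction = 0.04193 × 3.05 × 994.8 = 127.22 mGal
Simple Bouguer anomaly = 204.43 − (127.22) = 77.21 mGal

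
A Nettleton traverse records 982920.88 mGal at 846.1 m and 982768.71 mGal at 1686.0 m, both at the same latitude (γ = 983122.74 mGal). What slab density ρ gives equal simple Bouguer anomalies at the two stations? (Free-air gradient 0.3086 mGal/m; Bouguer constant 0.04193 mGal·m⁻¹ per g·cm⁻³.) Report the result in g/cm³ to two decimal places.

3.04

Δg_obs = 982768.71 − 982920.88 = -152.17 mGal over Δh = 1686.0 − 846.1 = 839.9 m
Equal Bouguer anomalies ⇒ Δg_obs + (0.3086 − 0.04193ρ)·Δh = 0
0.3086 − 0.04193ρ = −Δg_obs/Δh = 0.18118
ρ = (0.3086 − 0.18118) / 0.04193 = 3.04 g/cm³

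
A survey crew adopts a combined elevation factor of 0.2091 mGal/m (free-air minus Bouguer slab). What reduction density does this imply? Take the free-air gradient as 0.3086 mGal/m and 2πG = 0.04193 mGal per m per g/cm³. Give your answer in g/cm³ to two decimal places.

0.2091 = 0.3086 − 0.04193 × ρ
ρ = (0.3086 − 0.2091) / 0.04193 = 2.37 g/cm³

2.37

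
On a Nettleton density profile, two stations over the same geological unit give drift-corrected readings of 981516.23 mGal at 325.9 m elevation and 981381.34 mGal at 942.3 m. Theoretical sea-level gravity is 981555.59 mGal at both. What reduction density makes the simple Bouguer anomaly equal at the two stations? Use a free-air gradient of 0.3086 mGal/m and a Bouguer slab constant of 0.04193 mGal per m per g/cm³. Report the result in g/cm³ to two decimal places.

Δg_obs = 981381.34 − 981516.23 = -134.89 mGal over Δh = 942.3 − 325.9 = 616.4 m
Equal Bouguer anomalies ⇒ Δg_obs + (0.3086 − 0.04193ρ)·Δh = 0
0.3086 − 0.04193ρ = −Δg_obs/Δh = 0.21884
ρ = (0.3086 − 0.21884) / 0.04193 = 2.14 g/cm³

2.14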